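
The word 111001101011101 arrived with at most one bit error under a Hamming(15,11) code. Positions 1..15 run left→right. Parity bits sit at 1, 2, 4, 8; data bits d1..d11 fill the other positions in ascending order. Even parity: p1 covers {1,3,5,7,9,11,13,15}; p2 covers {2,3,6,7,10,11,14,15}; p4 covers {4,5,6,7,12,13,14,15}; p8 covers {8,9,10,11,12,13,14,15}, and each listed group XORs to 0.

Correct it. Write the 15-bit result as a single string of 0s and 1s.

s1 (pos 1,3,5,7,9,11,13,15): 1⊕1⊕0⊕1⊕1⊕1⊕1⊕1 = 1
s2 (pos 2,3,6,7,10,11,14,15): 1⊕1⊕1⊕1⊕0⊕1⊕0⊕1 = 0
s4 (pos 4,5,6,7,12,13,14,15): 0⊕0⊕1⊕1⊕1⊕1⊕0⊕1 = 1
s8 (pos 8,9,10,11,12,13,14,15): 0⊕1⊕0⊕1⊕1⊕1⊕0⊕1 = 1
Syndrome s8…s1 = 1101 → error at position 13.
Flip position 13: 111001101011101 → 111001101011001

111001101011001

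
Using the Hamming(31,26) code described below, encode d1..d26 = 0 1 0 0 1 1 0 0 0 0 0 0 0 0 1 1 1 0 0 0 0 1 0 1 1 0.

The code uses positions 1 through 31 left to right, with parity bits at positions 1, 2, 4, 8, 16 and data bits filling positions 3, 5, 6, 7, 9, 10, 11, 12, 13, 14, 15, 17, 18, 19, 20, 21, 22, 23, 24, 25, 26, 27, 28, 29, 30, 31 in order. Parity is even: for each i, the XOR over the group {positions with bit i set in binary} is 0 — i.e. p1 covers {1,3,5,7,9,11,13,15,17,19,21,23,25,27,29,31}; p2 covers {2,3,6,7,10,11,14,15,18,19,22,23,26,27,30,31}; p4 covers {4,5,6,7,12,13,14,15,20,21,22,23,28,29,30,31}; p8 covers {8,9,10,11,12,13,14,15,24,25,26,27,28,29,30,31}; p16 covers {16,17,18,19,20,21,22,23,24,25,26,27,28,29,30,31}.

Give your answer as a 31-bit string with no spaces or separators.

1000100111000000000111000010110

Place data at non-parity positions: p1 p2 0 p4 1 0 0 p8 1 1 0 0 0 0 0 p16 0 0 0 1 1 1 0 0 0 0 1 0 1 1 0
p1 (pos 1,3,5,7,9,11,13,15,17,19,21,23,25,27,29,31): XOR of data positions = 0⊕1⊕0⊕1⊕0⊕0⊕0⊕0⊕0⊕1⊕0⊕0⊕1⊕1⊕0 = 1
p2 (pos 2,3,6,7,10,11,14,15,18,19,22,23,26,27,30,31): XOR of data positions = 0⊕0⊕0⊕1⊕0⊕0⊕0⊕0⊕0⊕1⊕0⊕0⊕1⊕1⊕0 = 0
p4 (pos 4,5,6,7,12,13,14,15,20,21,22,23,28,29,30,31): XOR of data positions = 1⊕0⊕0⊕0⊕0⊕0⊕0⊕1⊕1⊕1⊕0⊕0⊕1⊕1⊕0 = 0
p8 (pos 8,9,10,11,12,13,14,15,24,25,26,27,28,29,30,31): XOR of data positions = 1⊕1⊕0⊕0⊕0⊕0⊕0⊕0⊕0⊕0⊕1⊕0⊕1⊕1⊕0 = 1
p16 (pos 16,17,18,19,20,21,22,23,24,25,26,27,28,29,30,31): XOR of data positions = 0⊕0⊕0⊕1⊕1⊕1⊕0⊕0⊕0⊕0⊕1⊕0⊕1⊕1⊕0 = 0
Codeword: 1000100111000000000111000010110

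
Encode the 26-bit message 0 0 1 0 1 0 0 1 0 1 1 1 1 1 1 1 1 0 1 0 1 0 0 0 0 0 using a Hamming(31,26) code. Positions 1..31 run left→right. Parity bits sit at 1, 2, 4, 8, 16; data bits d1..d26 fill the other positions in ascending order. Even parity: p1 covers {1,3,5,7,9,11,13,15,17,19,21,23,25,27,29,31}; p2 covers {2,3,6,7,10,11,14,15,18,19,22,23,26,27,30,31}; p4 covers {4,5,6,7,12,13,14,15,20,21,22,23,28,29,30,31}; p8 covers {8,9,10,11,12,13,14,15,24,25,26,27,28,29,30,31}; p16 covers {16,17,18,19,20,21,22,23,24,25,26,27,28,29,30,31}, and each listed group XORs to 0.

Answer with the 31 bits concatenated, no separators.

1101010010010110111111010100000

Place data at non-parity positions: p1 p2 0 p4 0 1 0 p8 1 0 0 1 0 1 1 p16 1 1 1 1 1 1 0 1 0 1 0 0 0 0 0
p1 (pos 1,3,5,7,9,11,13,15,17,19,21,23,25,27,29,31): XOR of data positions = 0⊕0⊕0⊕1⊕0⊕0⊕1⊕1⊕1⊕1⊕0⊕0⊕0⊕0⊕0 = 1
p2 (pos 2,3,6,7,10,11,14,15,18,19,22,23,26,27,30,31): XOR of data positions = 0⊕1⊕0⊕0⊕0⊕1⊕1⊕1⊕1⊕1⊕0⊕1⊕0⊕0⊕0 = 1
p4 (pos 4,5,6,7,12,13,14,15,20,21,22,23,28,29,30,31): XOR of data positions = 0⊕1⊕0⊕1⊕0⊕1⊕1⊕1⊕1⊕1⊕0⊕0⊕0⊕0⊕0 = 1
p8 (pos 8,9,10,11,12,13,14,15,24,25,26,27,28,29,30,31): XOR of data positions = 1⊕0⊕0⊕1⊕0⊕1⊕1⊕1⊕0⊕1⊕0⊕0⊕0⊕0⊕0 = 0
p16 (pos 16,17,18,19,20,21,22,23,24,25,26,27,28,29,30,31): XOR of data positions = 1⊕1⊕1⊕1⊕1⊕1⊕0⊕1⊕0⊕1⊕0⊕0⊕0⊕0⊕0 = 0
Codeword: 1101010010010110111111010100000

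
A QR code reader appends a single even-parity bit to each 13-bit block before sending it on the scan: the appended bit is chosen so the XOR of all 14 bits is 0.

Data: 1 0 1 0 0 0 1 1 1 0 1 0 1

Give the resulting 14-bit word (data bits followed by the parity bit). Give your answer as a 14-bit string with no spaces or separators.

10100011101011

XOR of the 13 data bits: 1⊕0⊕1⊕0⊕0⊕0⊕1⊕1⊕1⊕0⊕1⊕0⊕1 = 1
Parity bit = 1 (so all 14 bits XOR to 0).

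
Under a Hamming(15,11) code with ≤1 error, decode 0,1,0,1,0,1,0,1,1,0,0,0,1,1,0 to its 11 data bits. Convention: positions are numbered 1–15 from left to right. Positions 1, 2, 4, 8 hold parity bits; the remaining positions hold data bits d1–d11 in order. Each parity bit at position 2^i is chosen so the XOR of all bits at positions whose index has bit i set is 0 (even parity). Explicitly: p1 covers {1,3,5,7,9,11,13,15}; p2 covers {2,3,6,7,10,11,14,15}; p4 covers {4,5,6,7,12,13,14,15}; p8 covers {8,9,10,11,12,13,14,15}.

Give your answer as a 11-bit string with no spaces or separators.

00101000110

s1 (pos 1,3,5,7,9,11,13,15): 0⊕0⊕0⊕0⊕1⊕0⊕1⊕0 = 0
s2 (pos 2,3,6,7,10,11,14,15): 1⊕0⊕1⊕0⊕0⊕0⊕1⊕0 = 1
s4 (pos 4,5,6,7,12,13,14,15): 1⊕0⊕1⊕0⊕0⊕1⊕1⊕0 = 0
s8 (pos 8,9,10,11,12,13,14,15): 1⊕1⊕0⊕0⊕0⊕1⊕1⊕0 = 0
Syndrome s8…s1 = 0010 → error at position 2.
Flip position 2: 010101011000110 → 000101011000110
Read data bits from positions 3,5,6,7,9,10,11,12,13,14,15: 00101000110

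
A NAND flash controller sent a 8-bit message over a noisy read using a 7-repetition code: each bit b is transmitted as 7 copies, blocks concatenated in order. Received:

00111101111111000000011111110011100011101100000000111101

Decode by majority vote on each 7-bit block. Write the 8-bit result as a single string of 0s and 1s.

11010101

Block 1 (0011110): 4 ones → 1
Block 2 (1111111): 7 ones → 1
Block 3 (0000000): 0 ones → 0
Block 4 (1111111): 7 ones → 1
Block 5 (0011100): 3 ones → 0
Block 6 (0111011): 5 ones → 1
Block 7 (0000000): 0 ones → 0
Block 8 (0111101): 5 ones → 1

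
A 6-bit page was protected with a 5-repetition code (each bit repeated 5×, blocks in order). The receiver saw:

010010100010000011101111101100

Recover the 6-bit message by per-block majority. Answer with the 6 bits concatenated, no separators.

000110

Block 1 (01001): 2 ones → 0
Block 2 (01000): 1 one → 0
Block 3 (10000): 1 one → 0
Block 4 (01110): 3 ones → 1
Block 5 (11111): 5 ones → 1
Block 6 (01100): 2 ones → 0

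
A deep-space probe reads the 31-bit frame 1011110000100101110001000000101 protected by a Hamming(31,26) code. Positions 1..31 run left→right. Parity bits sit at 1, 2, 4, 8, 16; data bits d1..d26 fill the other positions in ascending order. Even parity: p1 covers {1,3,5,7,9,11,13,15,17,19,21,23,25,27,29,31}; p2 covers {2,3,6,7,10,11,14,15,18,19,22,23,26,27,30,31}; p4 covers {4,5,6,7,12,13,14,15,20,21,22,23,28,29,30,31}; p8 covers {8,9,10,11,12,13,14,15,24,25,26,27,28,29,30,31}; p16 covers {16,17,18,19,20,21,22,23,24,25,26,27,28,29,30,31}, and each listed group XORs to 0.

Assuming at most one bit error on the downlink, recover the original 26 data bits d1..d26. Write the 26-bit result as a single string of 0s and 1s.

11110010010110001000000101

s1 (pos 1,3,5,7,9,11,13,15,17,19,21,23,25,27,29,31): 1⊕1⊕1⊕0⊕0⊕1⊕0⊕0⊕1⊕0⊕0⊕0⊕0⊕0⊕1⊕1 = 1
s2 (pos 2,3,6,7,10,11,14,15,18,19,22,23,26,27,30,31): 0⊕1⊕1⊕0⊕0⊕1⊕1⊕0⊕1⊕0⊕1⊕0⊕0⊕0⊕0⊕1 = 1
s4 (pos 4,5,6,7,12,13,14,15,20,21,22,23,28,29,30,31): 1⊕1⊕1⊕0⊕0⊕0⊕1⊕0⊕0⊕0⊕1⊕0⊕0⊕1⊕0⊕1 = 1
s8 (pos 8,9,10,11,12,13,14,15,24,25,26,27,28,29,30,31): 0⊕0⊕0⊕1⊕0⊕0⊕1⊕0⊕0⊕0⊕0⊕0⊕0⊕1⊕0⊕1 = 0
s16 (pos 16,17,18,19,20,21,22,23,24,25,26,27,28,29,30,31): 1⊕1⊕1⊕0⊕0⊕0⊕1⊕0⊕0⊕0⊕0⊕0⊕0⊕1⊕0⊕1 = 0
Syndrome s16…s1 = 00111 → error at position 7.
Flip position 7: 1011110000100101110001000000101 → 1011111000100101110001000000101
Read data bits from positions 3,5,6,7,9,10,11,12,13,14,15,17,18,19,20,21,22,23,24,25,26,27,28,29,30,31: 11110010010110001000000101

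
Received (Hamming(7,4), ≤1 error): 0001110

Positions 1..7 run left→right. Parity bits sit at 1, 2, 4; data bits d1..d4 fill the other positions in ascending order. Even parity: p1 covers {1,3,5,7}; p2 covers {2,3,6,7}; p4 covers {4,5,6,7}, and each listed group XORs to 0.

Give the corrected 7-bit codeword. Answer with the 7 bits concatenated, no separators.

s1 (pos 1,3,5,7): 0⊕0⊕1⊕0 = 1
s2 (pos 2,3,6,7): 0⊕0⊕1⊕0 = 1
s4 (pos 4,5,6,7): 1⊕1⊕1⊕0 = 1
Syndrome s4…s1 = 111 → error at position 7.
Flip position 7: 0001110 → 0001111

0001111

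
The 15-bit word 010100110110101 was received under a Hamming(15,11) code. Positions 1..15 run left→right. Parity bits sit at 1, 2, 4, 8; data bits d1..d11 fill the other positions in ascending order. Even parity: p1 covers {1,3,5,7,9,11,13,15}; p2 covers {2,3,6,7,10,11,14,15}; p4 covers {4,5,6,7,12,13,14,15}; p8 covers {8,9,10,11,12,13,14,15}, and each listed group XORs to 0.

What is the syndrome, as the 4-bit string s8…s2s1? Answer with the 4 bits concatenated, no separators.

1010

s1 (pos 1,3,5,7,9,11,13,15): 0⊕0⊕0⊕1⊕0⊕1⊕1⊕1 = 0
s2 (pos 2,3,6,7,10,11,14,15): 1⊕0⊕0⊕1⊕1⊕1⊕0⊕1 = 1
s4 (pos 4,5,6,7,12,13,14,15): 1⊕0⊕0⊕1⊕0⊕1⊕0⊕1 = 0
s8 (pos 8,9,10,11,12,13,14,15): 1⊕0⊕1⊕1⊕0⊕1⊕0⊕1 = 1
Syndrome s8…s1 = 1010 → error at position 10.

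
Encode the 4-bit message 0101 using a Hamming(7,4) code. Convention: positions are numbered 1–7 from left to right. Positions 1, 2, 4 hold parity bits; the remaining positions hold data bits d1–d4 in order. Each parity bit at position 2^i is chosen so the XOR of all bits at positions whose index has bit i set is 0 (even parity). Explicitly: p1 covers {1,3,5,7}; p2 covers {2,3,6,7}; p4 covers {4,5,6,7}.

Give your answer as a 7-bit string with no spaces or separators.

0100101

Place data at non-parity positions: p1 p2 0 p4 1 0 1
p1 (pos 1,3,5,7): XOR of data positions = 0⊕1⊕1 = 0
p2 (pos 2,3,6,7): XOR of data positions = 0⊕0⊕1 = 1
p4 (pos 4,5,6,7): XOR of data positions = 1⊕0⊕1 = 0
Codeword: 0100101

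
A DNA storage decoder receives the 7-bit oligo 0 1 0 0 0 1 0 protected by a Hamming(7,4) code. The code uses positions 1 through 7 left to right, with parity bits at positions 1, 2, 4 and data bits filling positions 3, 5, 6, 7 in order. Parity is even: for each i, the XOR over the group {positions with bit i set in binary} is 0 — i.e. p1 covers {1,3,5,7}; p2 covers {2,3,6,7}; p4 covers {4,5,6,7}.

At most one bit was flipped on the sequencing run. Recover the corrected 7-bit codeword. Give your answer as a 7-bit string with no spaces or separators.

s1 (pos 1,3,5,7): 0⊕0⊕0⊕0 = 0
s2 (pos 2,3,6,7): 1⊕0⊕1⊕0 = 0
s4 (pos 4,5,6,7): 0⊕0⊕1⊕0 = 1
Syndrome s4…s1 = 100 → error at position 4.
Flip position 4: 0100010 → 0101010

0101010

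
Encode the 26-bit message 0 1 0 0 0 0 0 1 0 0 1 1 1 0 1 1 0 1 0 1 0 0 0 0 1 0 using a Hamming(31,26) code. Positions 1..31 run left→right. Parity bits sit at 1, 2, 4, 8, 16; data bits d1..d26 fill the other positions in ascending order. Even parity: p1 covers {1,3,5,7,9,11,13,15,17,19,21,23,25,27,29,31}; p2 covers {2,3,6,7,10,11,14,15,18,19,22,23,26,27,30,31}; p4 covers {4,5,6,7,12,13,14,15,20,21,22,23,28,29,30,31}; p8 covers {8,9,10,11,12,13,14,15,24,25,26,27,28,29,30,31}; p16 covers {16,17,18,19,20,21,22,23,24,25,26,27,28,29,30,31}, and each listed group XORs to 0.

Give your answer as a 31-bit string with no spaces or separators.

0001100000010011110110101000010

Place data at non-parity positions: p1 p2 0 p4 1 0 0 p8 0 0 0 1 0 0 1 p16 1 1 0 1 1 0 1 0 1 0 0 0 0 1 0
p1 (pos 1,3,5,7,9,11,13,15,17,19,21,23,25,27,29,31): XOR of data positions = 0⊕1⊕0⊕0⊕0⊕0⊕1⊕1⊕0⊕1⊕1⊕1⊕0⊕0⊕0 = 0
p2 (pos 2,3,6,7,10,11,14,15,18,19,22,23,26,27,30,31): XOR of data positions = 0⊕0⊕0⊕0⊕0⊕0⊕1⊕1⊕0⊕0⊕1⊕0⊕0⊕1⊕0 = 0
p4 (pos 4,5,6,7,12,13,14,15,20,21,22,23,28,29,30,31): XOR of data positions = 1⊕0⊕0⊕1⊕0⊕0⊕1⊕1⊕1⊕0⊕1⊕0⊕0⊕1⊕0 = 1
p8 (pos 8,9,10,11,12,13,14,15,24,25,26,27,28,29,30,31): XOR of data positions = 0⊕0⊕0⊕1⊕0⊕0⊕1⊕0⊕1⊕0⊕0⊕0⊕0⊕1⊕0 = 0
p16 (pos 16,17,18,19,20,21,22,23,24,25,26,27,28,29,30,31): XOR of data positions = 1⊕1⊕0⊕1⊕1⊕0⊕1⊕0⊕1⊕0⊕0⊕0⊕0⊕1⊕0 = 1
Codeword: 0001100000010011110110101000010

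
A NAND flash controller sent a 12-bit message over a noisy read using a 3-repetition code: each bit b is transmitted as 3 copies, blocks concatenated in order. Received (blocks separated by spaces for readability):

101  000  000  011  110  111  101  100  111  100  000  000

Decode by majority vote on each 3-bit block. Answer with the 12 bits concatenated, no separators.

100111101000

Block 1 (101): 2 ones → 1
Block 2 (000): 0 ones → 0
Block 3 (000): 0 ones → 0
Block 4 (011): 2 ones → 1
Block 5 (110): 2 ones → 1
Block 6 (111): 3 ones → 1
Block 7 (101): 2 ones → 1
Block 8 (100): 1 one → 0
Block 9 (111): 3 ones → 1
Block 10 (100): 1 one → 0
Block 11 (000): 0 ones → 0
Block 12 (000): 0 ones → 0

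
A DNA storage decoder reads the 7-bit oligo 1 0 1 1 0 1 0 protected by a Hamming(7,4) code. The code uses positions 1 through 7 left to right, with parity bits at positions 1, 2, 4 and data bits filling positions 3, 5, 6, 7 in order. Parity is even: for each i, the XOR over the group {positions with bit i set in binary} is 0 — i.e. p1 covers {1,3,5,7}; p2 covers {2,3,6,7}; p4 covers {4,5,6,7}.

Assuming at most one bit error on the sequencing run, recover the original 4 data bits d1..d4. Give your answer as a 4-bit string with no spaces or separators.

s1 (pos 1,3,5,7): 1⊕1⊕0⊕0 = 0
s2 (pos 2,3,6,7): 0⊕1⊕1⊕0 = 0
s4 (pos 4,5,6,7): 1⊕0⊕1⊕0 = 0
Syndrome s4…s1 = 000 → no error.
Read data bits from positions 3,5,6,7: 1010

1010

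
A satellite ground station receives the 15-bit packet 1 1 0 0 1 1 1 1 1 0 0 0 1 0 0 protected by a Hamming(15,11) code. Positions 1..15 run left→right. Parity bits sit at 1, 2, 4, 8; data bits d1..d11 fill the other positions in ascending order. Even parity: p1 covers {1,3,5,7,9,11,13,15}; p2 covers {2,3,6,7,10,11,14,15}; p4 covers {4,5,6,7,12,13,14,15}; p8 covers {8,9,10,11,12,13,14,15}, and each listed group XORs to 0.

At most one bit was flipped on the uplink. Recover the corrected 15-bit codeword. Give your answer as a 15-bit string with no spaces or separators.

s1 (pos 1,3,5,7,9,11,13,15): 1⊕0⊕1⊕1⊕1⊕0⊕1⊕0 = 1
s2 (pos 2,3,6,7,10,11,14,15): 1⊕0⊕1⊕1⊕0⊕0⊕0⊕0 = 1
s4 (pos 4,5,6,7,12,13,14,15): 0⊕1⊕1⊕1⊕0⊕1⊕0⊕0 = 0
s8 (pos 8,9,10,11,12,13,14,15): 1⊕1⊕0⊕0⊕0⊕1⊕0⊕0 = 1
Syndrome s8…s1 = 1011 → error at position 11.
Flip position 11: 110011111000100 → 110011111010100

110011111010100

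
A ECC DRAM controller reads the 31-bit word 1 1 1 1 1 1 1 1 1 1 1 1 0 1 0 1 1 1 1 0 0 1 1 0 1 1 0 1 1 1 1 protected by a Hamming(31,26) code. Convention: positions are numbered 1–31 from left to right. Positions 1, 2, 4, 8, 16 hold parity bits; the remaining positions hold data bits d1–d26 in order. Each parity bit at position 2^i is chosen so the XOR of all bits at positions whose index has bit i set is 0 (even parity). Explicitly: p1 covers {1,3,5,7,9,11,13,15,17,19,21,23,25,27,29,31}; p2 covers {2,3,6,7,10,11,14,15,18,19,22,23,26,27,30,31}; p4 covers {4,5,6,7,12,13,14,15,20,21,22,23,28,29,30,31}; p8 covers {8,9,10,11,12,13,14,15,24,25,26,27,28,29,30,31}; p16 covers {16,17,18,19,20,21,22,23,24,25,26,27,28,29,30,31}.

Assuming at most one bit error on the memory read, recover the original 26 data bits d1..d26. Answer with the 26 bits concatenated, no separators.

s1 (pos 1,3,5,7,9,11,13,15,17,19,21,23,25,27,29,31): 1⊕1⊕1⊕1⊕1⊕1⊕0⊕0⊕1⊕1⊕0⊕1⊕1⊕0⊕1⊕1 = 0
s2 (pos 2,3,6,7,10,11,14,15,18,19,22,23,26,27,30,31): 1⊕1⊕1⊕1⊕1⊕1⊕1⊕0⊕1⊕1⊕1⊕1⊕1⊕0⊕1⊕1 = 0
s4 (pos 4,5,6,7,12,13,14,15,20,21,22,23,28,29,30,31): 1⊕1⊕1⊕1⊕1⊕0⊕1⊕0⊕0⊕0⊕1⊕1⊕1⊕1⊕1⊕1 = 0
s8 (pos 8,9,10,11,12,13,14,15,24,25,26,27,28,29,30,31): 1⊕1⊕1⊕1⊕1⊕0⊕1⊕0⊕0⊕1⊕1⊕0⊕1⊕1⊕1⊕1 = 0
s16 (pos 16,17,18,19,20,21,22,23,24,25,26,27,28,29,30,31): 1⊕1⊕1⊕1⊕0⊕0⊕1⊕1⊕0⊕1⊕1⊕0⊕1⊕1⊕1⊕1 = 0
Syndrome s16…s1 = 00000 → no error.
Read data bits from positions 3,5,6,7,9,10,11,12,13,14,15,17,18,19,20,21,22,23,24,25,26,27,28,29,30,31: 11111111010111001101101111

11111111010111001101101111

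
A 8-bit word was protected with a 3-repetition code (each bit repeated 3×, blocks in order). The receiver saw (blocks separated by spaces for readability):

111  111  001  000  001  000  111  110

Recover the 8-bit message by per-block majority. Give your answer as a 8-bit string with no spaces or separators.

Block 1 (111): 3 ones → 1
Block 2 (111): 3 ones → 1
Block 3 (001): 1 one → 0
Block 4 (000): 0 ones → 0
Block 5 (001): 1 one → 0
Block 6 (000): 0 ones → 0
Block 7 (111): 3 ones → 1
Block 8 (110): 2 ones → 1

11000011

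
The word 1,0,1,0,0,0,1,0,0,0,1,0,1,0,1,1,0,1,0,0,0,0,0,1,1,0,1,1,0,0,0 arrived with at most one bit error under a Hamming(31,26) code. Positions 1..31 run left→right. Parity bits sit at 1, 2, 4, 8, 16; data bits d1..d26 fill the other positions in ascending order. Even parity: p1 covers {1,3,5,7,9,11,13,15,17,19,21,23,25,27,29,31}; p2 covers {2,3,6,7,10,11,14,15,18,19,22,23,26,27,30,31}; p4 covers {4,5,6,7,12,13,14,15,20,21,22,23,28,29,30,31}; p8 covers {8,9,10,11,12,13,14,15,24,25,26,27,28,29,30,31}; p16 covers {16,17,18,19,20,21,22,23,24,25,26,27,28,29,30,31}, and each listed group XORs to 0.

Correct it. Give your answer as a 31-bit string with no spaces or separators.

1010001100101011010000011011000

s1 (pos 1,3,5,7,9,11,13,15,17,19,21,23,25,27,29,31): 1⊕1⊕0⊕1⊕0⊕1⊕1⊕1⊕0⊕0⊕0⊕0⊕1⊕1⊕0⊕0 = 0
s2 (pos 2,3,6,7,10,11,14,15,18,19,22,23,26,27,30,31): 0⊕1⊕0⊕1⊕0⊕1⊕0⊕1⊕1⊕0⊕0⊕0⊕0⊕1⊕0⊕0 = 0
s4 (pos 4,5,6,7,12,13,14,15,20,21,22,23,28,29,30,31): 0⊕0⊕0⊕1⊕0⊕1⊕0⊕1⊕0⊕0⊕0⊕0⊕1⊕0⊕0⊕0 = 0
s8 (pos 8,9,10,11,12,13,14,15,24,25,26,27,28,29,30,31): 0⊕0⊕0⊕1⊕0⊕1⊕0⊕1⊕1⊕1⊕0⊕1⊕1⊕0⊕0⊕0 = 1
s16 (pos 16,17,18,19,20,21,22,23,24,25,26,27,28,29,30,31): 1⊕0⊕1⊕0⊕0⊕0⊕0⊕0⊕1⊕1⊕0⊕1⊕1⊕0⊕0⊕0 = 0
Syndrome s16…s1 = 01000 → error at position 8.
Flip position 8: 1010001000101011010000011011000 → 1010001100101011010000011011000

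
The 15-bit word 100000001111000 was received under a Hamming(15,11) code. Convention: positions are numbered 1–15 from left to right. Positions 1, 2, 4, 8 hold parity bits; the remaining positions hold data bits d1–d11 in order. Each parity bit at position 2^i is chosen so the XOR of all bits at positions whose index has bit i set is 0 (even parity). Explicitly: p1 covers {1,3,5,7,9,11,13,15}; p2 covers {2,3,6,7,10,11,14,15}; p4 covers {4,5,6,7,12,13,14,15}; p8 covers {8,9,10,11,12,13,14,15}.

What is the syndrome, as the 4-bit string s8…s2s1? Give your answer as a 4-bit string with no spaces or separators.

0101

s1 (pos 1,3,5,7,9,11,13,15): 1⊕0⊕0⊕0⊕1⊕1⊕0⊕0 = 1
s2 (pos 2,3,6,7,10,11,14,15): 0⊕0⊕0⊕0⊕1⊕1⊕0⊕0 = 0
s4 (pos 4,5,6,7,12,13,14,15): 0⊕0⊕0⊕0⊕1⊕0⊕0⊕0 = 1
s8 (pos 8,9,10,11,12,13,14,15): 0⊕1⊕1⊕1⊕1⊕0⊕0⊕0 = 0
Syndrome s8…s1 = 0101 → error at position 5.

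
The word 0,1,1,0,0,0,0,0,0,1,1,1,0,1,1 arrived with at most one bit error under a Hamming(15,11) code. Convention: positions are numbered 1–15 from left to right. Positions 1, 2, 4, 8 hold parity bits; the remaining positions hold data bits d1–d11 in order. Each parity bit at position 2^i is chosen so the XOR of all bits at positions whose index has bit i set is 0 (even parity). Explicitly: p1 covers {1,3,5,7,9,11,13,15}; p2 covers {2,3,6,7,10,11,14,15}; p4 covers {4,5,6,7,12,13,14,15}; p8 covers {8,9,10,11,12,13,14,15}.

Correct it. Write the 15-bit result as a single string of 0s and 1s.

s1 (pos 1,3,5,7,9,11,13,15): 0⊕1⊕0⊕0⊕0⊕1⊕0⊕1 = 1
s2 (pos 2,3,6,7,10,11,14,15): 1⊕1⊕0⊕0⊕1⊕1⊕1⊕1 = 0
s4 (pos 4,5,6,7,12,13,14,15): 0⊕0⊕0⊕0⊕1⊕0⊕1⊕1 = 1
s8 (pos 8,9,10,11,12,13,14,15): 0⊕0⊕1⊕1⊕1⊕0⊕1⊕1 = 1
Syndrome s8…s1 = 1101 → error at position 13.
Flip position 13: 011000000111011 → 011000000111111

011000000111111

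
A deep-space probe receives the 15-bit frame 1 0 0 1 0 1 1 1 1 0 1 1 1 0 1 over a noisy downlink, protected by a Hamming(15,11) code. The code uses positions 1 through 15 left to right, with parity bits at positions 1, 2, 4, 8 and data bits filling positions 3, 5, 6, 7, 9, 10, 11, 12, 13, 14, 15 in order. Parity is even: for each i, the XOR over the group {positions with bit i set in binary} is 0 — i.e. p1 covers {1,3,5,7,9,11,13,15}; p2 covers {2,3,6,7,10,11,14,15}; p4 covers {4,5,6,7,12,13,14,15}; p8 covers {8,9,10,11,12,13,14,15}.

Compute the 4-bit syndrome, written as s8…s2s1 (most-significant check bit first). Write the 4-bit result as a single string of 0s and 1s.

s1 (pos 1,3,5,7,9,11,13,15): 1⊕0⊕0⊕1⊕1⊕1⊕1⊕1 = 0
s2 (pos 2,3,6,7,10,11,14,15): 0⊕0⊕1⊕1⊕0⊕1⊕0⊕1 = 0
s4 (pos 4,5,6,7,12,13,14,15): 1⊕0⊕1⊕1⊕1⊕1⊕0⊕1 = 0
s8 (pos 8,9,10,11,12,13,14,15): 1⊕1⊕0⊕1⊕1⊕1⊕0⊕1 = 0
Syndrome s8…s1 = 0000 → no error.

0000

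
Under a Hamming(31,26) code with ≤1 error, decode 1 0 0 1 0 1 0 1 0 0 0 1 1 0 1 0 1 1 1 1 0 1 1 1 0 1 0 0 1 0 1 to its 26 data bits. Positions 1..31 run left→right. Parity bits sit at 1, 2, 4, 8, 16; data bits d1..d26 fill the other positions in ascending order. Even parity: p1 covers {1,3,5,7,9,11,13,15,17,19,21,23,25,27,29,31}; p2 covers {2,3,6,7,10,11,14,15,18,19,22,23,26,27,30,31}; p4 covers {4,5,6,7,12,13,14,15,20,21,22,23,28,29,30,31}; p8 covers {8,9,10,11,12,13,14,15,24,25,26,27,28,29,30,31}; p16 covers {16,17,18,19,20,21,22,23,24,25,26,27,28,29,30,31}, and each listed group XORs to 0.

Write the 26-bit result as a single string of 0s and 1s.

00100001101111101110100101

s1 (pos 1,3,5,7,9,11,13,15,17,19,21,23,25,27,29,31): 1⊕0⊕0⊕0⊕0⊕0⊕1⊕1⊕1⊕1⊕0⊕1⊕0⊕0⊕1⊕1 = 0
s2 (pos 2,3,6,7,10,11,14,15,18,19,22,23,26,27,30,31): 0⊕0⊕1⊕0⊕0⊕0⊕0⊕1⊕1⊕1⊕1⊕1⊕1⊕0⊕0⊕1 = 0
s4 (pos 4,5,6,7,12,13,14,15,20,21,22,23,28,29,30,31): 1⊕0⊕1⊕0⊕1⊕1⊕0⊕1⊕1⊕0⊕1⊕1⊕0⊕1⊕0⊕1 = 0
s8 (pos 8,9,10,11,12,13,14,15,24,25,26,27,28,29,30,31): 1⊕0⊕0⊕0⊕1⊕1⊕0⊕1⊕1⊕0⊕1⊕0⊕0⊕1⊕0⊕1 = 0
s16 (pos 16,17,18,19,20,21,22,23,24,25,26,27,28,29,30,31): 0⊕1⊕1⊕1⊕1⊕0⊕1⊕1⊕1⊕0⊕1⊕0⊕0⊕1⊕0⊕1 = 0
Syndrome s16…s1 = 00000 → no error.
Read data bits from positions 3,5,6,7,9,10,11,12,13,14,15,17,18,19,20,21,22,23,24,25,26,27,28,29,30,31: 00100001101111101110100101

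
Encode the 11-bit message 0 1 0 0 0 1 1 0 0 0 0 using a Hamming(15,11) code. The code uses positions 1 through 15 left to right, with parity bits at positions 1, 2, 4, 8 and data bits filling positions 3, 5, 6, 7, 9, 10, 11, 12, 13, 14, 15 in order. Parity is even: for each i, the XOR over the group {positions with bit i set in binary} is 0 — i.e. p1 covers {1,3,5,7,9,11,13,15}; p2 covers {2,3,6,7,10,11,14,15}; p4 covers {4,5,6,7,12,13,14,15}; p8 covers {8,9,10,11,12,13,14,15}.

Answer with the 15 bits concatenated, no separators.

Place data at non-parity positions: p1 p2 0 p4 1 0 0 p8 0 1 1 0 0 0 0
p1 (pos 1,3,5,7,9,11,13,15): XOR of data positions = 0⊕1⊕0⊕0⊕1⊕0⊕0 = 0
p2 (pos 2,3,6,7,10,11,14,15): XOR of data positions = 0⊕0⊕0⊕1⊕1⊕0⊕0 = 0
p4 (pos 4,5,6,7,12,13,14,15): XOR of data positions = 1⊕0⊕0⊕0⊕0⊕0⊕0 = 1
p8 (pos 8,9,10,11,12,13,14,15): XOR of data positions = 0⊕1⊕1⊕0⊕0⊕0⊕0 = 0
Codeword: 000110000110000

000110000110000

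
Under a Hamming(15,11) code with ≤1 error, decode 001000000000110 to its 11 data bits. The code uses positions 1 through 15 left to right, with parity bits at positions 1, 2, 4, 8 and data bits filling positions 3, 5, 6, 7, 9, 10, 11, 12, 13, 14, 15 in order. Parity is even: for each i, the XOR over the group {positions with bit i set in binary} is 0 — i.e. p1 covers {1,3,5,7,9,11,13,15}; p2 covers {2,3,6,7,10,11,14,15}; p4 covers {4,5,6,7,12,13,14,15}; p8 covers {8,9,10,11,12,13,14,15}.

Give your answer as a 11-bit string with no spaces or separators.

s1 (pos 1,3,5,7,9,11,13,15): 0⊕1⊕0⊕0⊕0⊕0⊕1⊕0 = 0
s2 (pos 2,3,6,7,10,11,14,15): 0⊕1⊕0⊕0⊕0⊕0⊕1⊕0 = 0
s4 (pos 4,5,6,7,12,13,14,15): 0⊕0⊕0⊕0⊕0⊕1⊕1⊕0 = 0
s8 (pos 8,9,10,11,12,13,14,15): 0⊕0⊕0⊕0⊕0⊕1⊕1⊕0 = 0
Syndrome s8…s1 = 0000 → no error.
Read data bits from positions 3,5,6,7,9,10,11,12,13,14,15: 10000000110

10000000110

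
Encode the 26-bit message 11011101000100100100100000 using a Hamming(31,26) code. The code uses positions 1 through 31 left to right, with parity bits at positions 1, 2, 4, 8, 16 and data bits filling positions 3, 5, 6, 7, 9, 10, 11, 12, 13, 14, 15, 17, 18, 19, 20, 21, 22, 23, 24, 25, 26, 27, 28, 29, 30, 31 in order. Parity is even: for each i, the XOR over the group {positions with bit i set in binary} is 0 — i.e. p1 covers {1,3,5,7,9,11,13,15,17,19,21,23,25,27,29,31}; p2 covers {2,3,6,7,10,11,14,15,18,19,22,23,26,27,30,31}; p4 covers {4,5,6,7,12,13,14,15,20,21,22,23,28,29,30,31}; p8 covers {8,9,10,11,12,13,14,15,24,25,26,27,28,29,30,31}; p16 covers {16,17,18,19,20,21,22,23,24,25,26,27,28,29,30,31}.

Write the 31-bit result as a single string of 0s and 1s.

Place data at non-parity positions: p1 p2 1 p4 1 0 1 p8 1 1 0 1 0 0 0 p16 1 0 0 1 0 0 1 0 0 1 0 0 0 0 0
p1 (pos 1,3,5,7,9,11,13,15,17,19,21,23,25,27,29,31): XOR of data positions = 1⊕1⊕1⊕1⊕0⊕0⊕0⊕1⊕0⊕0⊕1⊕0⊕0⊕0⊕0 = 0
p2 (pos 2,3,6,7,10,11,14,15,18,19,22,23,26,27,30,31): XOR of data positions = 1⊕0⊕1⊕1⊕0⊕0⊕0⊕0⊕0⊕0⊕1⊕1⊕0⊕0⊕0 = 1
p4 (pos 4,5,6,7,12,13,14,15,20,21,22,23,28,29,30,31): XOR of data positions = 1⊕0⊕1⊕1⊕0⊕0⊕0⊕1⊕0⊕0⊕1⊕0⊕0⊕0⊕0 = 1
p8 (pos 8,9,10,11,12,13,14,15,24,25,26,27,28,29,30,31): XOR of data positions = 1⊕1⊕0⊕1⊕0⊕0⊕0⊕0⊕0⊕1⊕0⊕0⊕0⊕0⊕0 = 0
p16 (pos 16,17,18,19,20,21,22,23,24,25,26,27,28,29,30,31): XOR of data positions = 1⊕0⊕0⊕1⊕0⊕0⊕1⊕0⊕0⊕1⊕0⊕0⊕0⊕0⊕0 = 0
Codeword: 0111101011010000100100100100000

0111101011010000100100100100000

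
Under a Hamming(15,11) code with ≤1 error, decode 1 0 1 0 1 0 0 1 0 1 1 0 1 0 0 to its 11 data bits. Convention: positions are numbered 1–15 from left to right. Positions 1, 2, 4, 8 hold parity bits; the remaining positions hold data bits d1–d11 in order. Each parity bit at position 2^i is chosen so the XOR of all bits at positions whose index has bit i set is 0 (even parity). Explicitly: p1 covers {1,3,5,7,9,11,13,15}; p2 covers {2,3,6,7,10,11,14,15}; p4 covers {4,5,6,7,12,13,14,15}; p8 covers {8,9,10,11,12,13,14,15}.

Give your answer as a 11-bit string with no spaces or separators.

s1 (pos 1,3,5,7,9,11,13,15): 1⊕1⊕1⊕0⊕0⊕1⊕1⊕0 = 1
s2 (pos 2,3,6,7,10,11,14,15): 0⊕1⊕0⊕0⊕1⊕1⊕0⊕0 = 1
s4 (pos 4,5,6,7,12,13,14,15): 0⊕1⊕0⊕0⊕0⊕1⊕0⊕0 = 0
s8 (pos 8,9,10,11,12,13,14,15): 1⊕0⊕1⊕1⊕0⊕1⊕0⊕0 = 0
Syndrome s8…s1 = 0011 → error at position 3.
Flip position 3: 101010010110100 → 100010010110100
Read data bits from positions 3,5,6,7,9,10,11,12,13,14,15: 01000110100

01000110100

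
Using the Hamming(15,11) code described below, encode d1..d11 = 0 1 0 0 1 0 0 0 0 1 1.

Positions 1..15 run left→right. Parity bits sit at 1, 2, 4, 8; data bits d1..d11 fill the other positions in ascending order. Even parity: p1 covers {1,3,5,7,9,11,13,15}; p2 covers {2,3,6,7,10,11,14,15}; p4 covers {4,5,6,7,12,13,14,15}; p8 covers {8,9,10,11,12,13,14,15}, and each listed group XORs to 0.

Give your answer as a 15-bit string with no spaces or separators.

100110011000011

Place data at non-parity positions: p1 p2 0 p4 1 0 0 p8 1 0 0 0 0 1 1
p1 (pos 1,3,5,7,9,11,13,15): XOR of data positions = 0⊕1⊕0⊕1⊕0⊕0⊕1 = 1
p2 (pos 2,3,6,7,10,11,14,15): XOR of data positions = 0⊕0⊕0⊕0⊕0⊕1⊕1 = 0
p4 (pos 4,5,6,7,12,13,14,15): XOR of data positions = 1⊕0⊕0⊕0⊕0⊕1⊕1 = 1
p8 (pos 8,9,10,11,12,13,14,15): XOR of data positions = 1⊕0⊕0⊕0⊕0⊕1⊕1 = 1
Codeword: 100110011000011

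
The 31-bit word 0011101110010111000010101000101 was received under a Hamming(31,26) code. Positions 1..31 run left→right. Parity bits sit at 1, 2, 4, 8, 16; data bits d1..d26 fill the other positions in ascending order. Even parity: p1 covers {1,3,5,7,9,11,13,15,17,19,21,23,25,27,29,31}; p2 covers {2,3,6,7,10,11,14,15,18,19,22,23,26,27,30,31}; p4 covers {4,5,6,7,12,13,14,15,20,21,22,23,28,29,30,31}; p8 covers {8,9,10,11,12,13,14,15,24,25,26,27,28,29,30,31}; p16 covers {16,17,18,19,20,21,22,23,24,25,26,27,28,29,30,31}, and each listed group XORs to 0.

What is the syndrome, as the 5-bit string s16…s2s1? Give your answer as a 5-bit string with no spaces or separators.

s1 (pos 1,3,5,7,9,11,13,15,17,19,21,23,25,27,29,31): 0⊕1⊕1⊕1⊕1⊕0⊕0⊕1⊕0⊕0⊕1⊕1⊕1⊕0⊕1⊕1 = 0
s2 (pos 2,3,6,7,10,11,14,15,18,19,22,23,26,27,30,31): 0⊕1⊕0⊕1⊕0⊕0⊕1⊕1⊕0⊕0⊕0⊕1⊕0⊕0⊕0⊕1 = 0
s4 (pos 4,5,6,7,12,13,14,15,20,21,22,23,28,29,30,31): 1⊕1⊕0⊕1⊕1⊕0⊕1⊕1⊕0⊕1⊕0⊕1⊕0⊕1⊕0⊕1 = 0
s8 (pos 8,9,10,11,12,13,14,15,24,25,26,27,28,29,30,31): 1⊕1⊕0⊕0⊕1⊕0⊕1⊕1⊕0⊕1⊕0⊕0⊕0⊕1⊕0⊕1 = 0
s16 (pos 16,17,18,19,20,21,22,23,24,25,26,27,28,29,30,31): 1⊕0⊕0⊕0⊕0⊕1⊕0⊕1⊕0⊕1⊕0⊕0⊕0⊕1⊕0⊕1 = 0
Syndrome s16…s1 = 00000 → no error.

00000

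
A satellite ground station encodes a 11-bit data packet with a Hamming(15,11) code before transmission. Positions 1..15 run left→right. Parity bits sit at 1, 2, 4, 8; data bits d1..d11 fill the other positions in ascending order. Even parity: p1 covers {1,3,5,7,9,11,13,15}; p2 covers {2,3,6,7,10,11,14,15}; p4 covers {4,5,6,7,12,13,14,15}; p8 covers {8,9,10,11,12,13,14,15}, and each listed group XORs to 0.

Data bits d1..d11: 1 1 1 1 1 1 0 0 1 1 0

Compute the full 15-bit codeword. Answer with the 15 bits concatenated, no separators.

111111101100110

Place data at non-parity positions: p1 p2 1 p4 1 1 1 p8 1 1 0 0 1 1 0
p1 (pos 1,3,5,7,9,11,13,15): XOR of data positions = 1⊕1⊕1⊕1⊕0⊕1⊕0 = 1
p2 (pos 2,3,6,7,10,11,14,15): XOR of data positions = 1⊕1⊕1⊕1⊕0⊕1⊕0 = 1
p4 (pos 4,5,6,7,12,13,14,15): XOR of data positions = 1⊕1⊕1⊕0⊕1⊕1⊕0 = 1
p8 (pos 8,9,10,11,12,13,14,15): XOR of data positions = 1⊕1⊕0⊕0⊕1⊕1⊕0 = 0
Codeword: 111111101100110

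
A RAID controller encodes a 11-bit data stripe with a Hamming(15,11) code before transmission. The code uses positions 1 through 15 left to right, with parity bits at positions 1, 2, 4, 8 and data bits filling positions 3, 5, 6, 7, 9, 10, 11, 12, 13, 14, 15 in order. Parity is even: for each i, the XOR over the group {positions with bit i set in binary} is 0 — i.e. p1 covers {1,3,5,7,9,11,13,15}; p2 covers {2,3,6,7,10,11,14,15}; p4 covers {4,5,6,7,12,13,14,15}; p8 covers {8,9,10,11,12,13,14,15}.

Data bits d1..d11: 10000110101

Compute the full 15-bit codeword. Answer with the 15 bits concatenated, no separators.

Place data at non-parity positions: p1 p2 1 p4 0 0 0 p8 0 1 1 0 1 0 1
p1 (pos 1,3,5,7,9,11,13,15): XOR of data positions = 1⊕0⊕0⊕0⊕1⊕1⊕1 = 0
p2 (pos 2,3,6,7,10,11,14,15): XOR of data positions = 1⊕0⊕0⊕1⊕1⊕0⊕1 = 0
p4 (pos 4,5,6,7,12,13,14,15): XOR of data positions = 0⊕0⊕0⊕0⊕1⊕0⊕1 = 0
p8 (pos 8,9,10,11,12,13,14,15): XOR of data positions = 0⊕1⊕1⊕0⊕1⊕0⊕1 = 0
Codeword: 001000000110101

001000000110101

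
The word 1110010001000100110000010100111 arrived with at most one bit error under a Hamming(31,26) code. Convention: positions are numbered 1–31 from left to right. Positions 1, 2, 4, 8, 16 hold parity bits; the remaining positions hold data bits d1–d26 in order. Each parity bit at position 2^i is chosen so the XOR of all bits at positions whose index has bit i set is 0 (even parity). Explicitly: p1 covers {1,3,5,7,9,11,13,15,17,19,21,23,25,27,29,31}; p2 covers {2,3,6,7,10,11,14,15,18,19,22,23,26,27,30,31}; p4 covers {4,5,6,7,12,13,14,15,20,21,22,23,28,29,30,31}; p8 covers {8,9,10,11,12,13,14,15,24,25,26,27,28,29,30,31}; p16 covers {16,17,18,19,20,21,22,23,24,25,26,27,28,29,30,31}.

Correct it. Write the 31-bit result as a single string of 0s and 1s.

1110010001000100110000010100110

s1 (pos 1,3,5,7,9,11,13,15,17,19,21,23,25,27,29,31): 1⊕1⊕0⊕0⊕0⊕0⊕0⊕0⊕1⊕0⊕0⊕0⊕0⊕0⊕1⊕1 = 1
s2 (pos 2,3,6,7,10,11,14,15,18,19,22,23,26,27,30,31): 1⊕1⊕1⊕0⊕1⊕0⊕1⊕0⊕1⊕0⊕0⊕0⊕1⊕0⊕1⊕1 = 1
s4 (pos 4,5,6,7,12,13,14,15,20,21,22,23,28,29,30,31): 0⊕0⊕1⊕0⊕0⊕0⊕1⊕0⊕0⊕0⊕0⊕0⊕0⊕1⊕1⊕1 = 1
s8 (pos 8,9,10,11,12,13,14,15,24,25,26,27,28,29,30,31): 0⊕0⊕1⊕0⊕0⊕0⊕1⊕0⊕1⊕0⊕1⊕0⊕0⊕1⊕1⊕1 = 1
s16 (pos 16,17,18,19,20,21,22,23,24,25,26,27,28,29,30,31): 0⊕1⊕1⊕0⊕0⊕0⊕0⊕0⊕1⊕0⊕1⊕0⊕0⊕1⊕1⊕1 = 1
Syndrome s16…s1 = 11111 → error at position 31.
Flip position 31: 1110010001000100110000010100111 → 1110010001000100110000010100110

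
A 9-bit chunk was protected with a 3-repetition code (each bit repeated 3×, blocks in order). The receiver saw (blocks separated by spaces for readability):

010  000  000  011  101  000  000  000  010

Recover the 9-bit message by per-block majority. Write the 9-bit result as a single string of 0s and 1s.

000110000

Block 1 (010): 1 one → 0
Block 2 (000): 0 ones → 0
Block 3 (000): 0 ones → 0
Block 4 (011): 2 ones → 1
Block 5 (101): 2 ones → 1
Block 6 (000): 0 ones → 0
Block 7 (000): 0 ones → 0
Block 8 (000): 0 ones → 0
Block 9 (010): 1 one → 0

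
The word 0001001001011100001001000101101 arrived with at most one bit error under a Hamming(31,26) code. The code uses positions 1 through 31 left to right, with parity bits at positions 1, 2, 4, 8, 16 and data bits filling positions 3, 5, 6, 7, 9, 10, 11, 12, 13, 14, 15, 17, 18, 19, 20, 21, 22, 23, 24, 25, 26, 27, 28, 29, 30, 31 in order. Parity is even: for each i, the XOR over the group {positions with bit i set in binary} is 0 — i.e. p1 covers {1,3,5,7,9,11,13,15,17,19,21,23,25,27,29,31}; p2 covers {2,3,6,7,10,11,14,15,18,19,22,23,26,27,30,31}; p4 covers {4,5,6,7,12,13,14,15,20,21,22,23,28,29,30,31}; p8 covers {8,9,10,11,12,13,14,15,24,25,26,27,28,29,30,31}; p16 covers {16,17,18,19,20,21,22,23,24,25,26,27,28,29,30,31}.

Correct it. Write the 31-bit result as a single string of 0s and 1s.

s1 (pos 1,3,5,7,9,11,13,15,17,19,21,23,25,27,29,31): 0⊕0⊕0⊕1⊕0⊕0⊕1⊕0⊕0⊕1⊕0⊕0⊕0⊕0⊕1⊕1 = 1
s2 (pos 2,3,6,7,10,11,14,15,18,19,22,23,26,27,30,31): 0⊕0⊕0⊕1⊕1⊕0⊕1⊕0⊕0⊕1⊕1⊕0⊕1⊕0⊕0⊕1 = 1
s4 (pos 4,5,6,7,12,13,14,15,20,21,22,23,28,29,30,31): 1⊕0⊕0⊕1⊕1⊕1⊕1⊕0⊕0⊕0⊕1⊕0⊕1⊕1⊕0⊕1 = 1
s8 (pos 8,9,10,11,12,13,14,15,24,25,26,27,28,29,30,31): 0⊕0⊕1⊕0⊕1⊕1⊕1⊕0⊕0⊕0⊕1⊕0⊕1⊕1⊕0⊕1 = 0
s16 (pos 16,17,18,19,20,21,22,23,24,25,26,27,28,29,30,31): 0⊕0⊕0⊕1⊕0⊕0⊕1⊕0⊕0⊕0⊕1⊕0⊕1⊕1⊕0⊕1 = 0
Syndrome s16…s1 = 00111 → error at position 7.
Flip position 7: 0001001001011100001001000101101 → 0001000001011100001001000101101

0001000001011100001001000101101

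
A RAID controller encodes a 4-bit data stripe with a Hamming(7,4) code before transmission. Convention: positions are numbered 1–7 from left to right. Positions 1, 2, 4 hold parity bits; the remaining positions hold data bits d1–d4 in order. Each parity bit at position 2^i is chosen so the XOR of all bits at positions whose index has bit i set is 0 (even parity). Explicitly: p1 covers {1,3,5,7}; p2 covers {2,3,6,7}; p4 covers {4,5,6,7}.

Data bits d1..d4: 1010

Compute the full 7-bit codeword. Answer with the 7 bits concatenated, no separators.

1011010

Place data at non-parity positions: p1 p2 1 p4 0 1 0
p1 (pos 1,3,5,7): XOR of data positions = 1⊕0⊕0 = 1
p2 (pos 2,3,6,7): XOR of data positions = 1⊕1⊕0 = 0
p4 (pos 4,5,6,7): XOR of data positions = 0⊕1⊕0 = 1
Codeword: 1011010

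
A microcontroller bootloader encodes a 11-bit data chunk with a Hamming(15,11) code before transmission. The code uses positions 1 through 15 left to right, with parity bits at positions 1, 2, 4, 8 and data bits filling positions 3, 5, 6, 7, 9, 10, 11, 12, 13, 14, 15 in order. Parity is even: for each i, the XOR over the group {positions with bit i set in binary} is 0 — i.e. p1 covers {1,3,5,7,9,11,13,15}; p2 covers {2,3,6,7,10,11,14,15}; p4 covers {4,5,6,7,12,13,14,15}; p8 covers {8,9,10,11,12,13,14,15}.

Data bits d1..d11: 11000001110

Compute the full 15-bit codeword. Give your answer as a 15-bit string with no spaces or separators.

Place data at non-parity positions: p1 p2 1 p4 1 0 0 p8 0 0 0 1 1 1 0
p1 (pos 1,3,5,7,9,11,13,15): XOR of data positions = 1⊕1⊕0⊕0⊕0⊕1⊕0 = 1
p2 (pos 2,3,6,7,10,11,14,15): XOR of data positions = 1⊕0⊕0⊕0⊕0⊕1⊕0 = 0
p4 (pos 4,5,6,7,12,13,14,15): XOR of data positions = 1⊕0⊕0⊕1⊕1⊕1⊕0 = 0
p8 (pos 8,9,10,11,12,13,14,15): XOR of data positions = 0⊕0⊕0⊕1⊕1⊕1⊕0 = 1
Codeword: 101010010001110

101010010001110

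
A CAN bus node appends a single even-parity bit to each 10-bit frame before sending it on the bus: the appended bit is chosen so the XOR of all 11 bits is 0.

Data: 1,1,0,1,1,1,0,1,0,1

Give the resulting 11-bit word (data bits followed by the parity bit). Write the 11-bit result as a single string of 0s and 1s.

11011101011

XOR of the 10 data bits: 1⊕1⊕0⊕1⊕1⊕1⊕0⊕1⊕0⊕1 = 1
Parity bit = 1 (so all 11 bits XOR to 0).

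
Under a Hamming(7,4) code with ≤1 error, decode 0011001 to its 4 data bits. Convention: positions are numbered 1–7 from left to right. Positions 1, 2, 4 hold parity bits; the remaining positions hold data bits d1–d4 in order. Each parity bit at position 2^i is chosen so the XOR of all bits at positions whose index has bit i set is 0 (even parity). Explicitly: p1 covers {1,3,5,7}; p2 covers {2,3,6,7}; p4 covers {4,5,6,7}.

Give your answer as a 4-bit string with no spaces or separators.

s1 (pos 1,3,5,7): 0⊕1⊕0⊕1 = 0
s2 (pos 2,3,6,7): 0⊕1⊕0⊕1 = 0
s4 (pos 4,5,6,7): 1⊕0⊕0⊕1 = 0
Syndrome s4…s1 = 000 → no error.
Read data bits from positions 3,5,6,7: 1001

1001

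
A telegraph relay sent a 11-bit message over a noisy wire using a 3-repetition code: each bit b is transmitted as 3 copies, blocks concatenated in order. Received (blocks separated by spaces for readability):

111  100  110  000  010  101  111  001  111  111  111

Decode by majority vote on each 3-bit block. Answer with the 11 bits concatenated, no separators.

Block 1 (111): 3 ones → 1
Block 2 (100): 1 one → 0
Block 3 (110): 2 ones → 1
Block 4 (000): 0 ones → 0
Block 5 (010): 1 one → 0
Block 6 (101): 2 ones → 1
Block 7 (111): 3 ones → 1
Block 8 (001): 1 one → 0
Block 9 (111): 3 ones → 1
Block 10 (111): 3 ones → 1
Block 11 (111): 3 ones → 1

10100110111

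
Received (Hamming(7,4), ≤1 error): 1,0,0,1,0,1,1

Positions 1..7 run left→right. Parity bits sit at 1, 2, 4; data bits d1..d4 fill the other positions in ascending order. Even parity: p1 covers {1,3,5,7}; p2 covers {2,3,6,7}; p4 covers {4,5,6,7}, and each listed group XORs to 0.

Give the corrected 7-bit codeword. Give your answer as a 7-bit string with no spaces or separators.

s1 (pos 1,3,5,7): 1⊕0⊕0⊕1 = 0
s2 (pos 2,3,6,7): 0⊕0⊕1⊕1 = 0
s4 (pos 4,5,6,7): 1⊕0⊕1⊕1 = 1
Syndrome s4…s1 = 100 → error at position 4.
Flip position 4: 1001011 → 1000011

1000011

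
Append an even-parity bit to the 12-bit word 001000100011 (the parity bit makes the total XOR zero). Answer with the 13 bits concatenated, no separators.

0010001000110

XOR of the 12 data bits: 0⊕0⊕1⊕0⊕0⊕0⊕1⊕0⊕0⊕0⊕1⊕1 = 0
Parity bit = 0 (so all 13 bits XOR to 0).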